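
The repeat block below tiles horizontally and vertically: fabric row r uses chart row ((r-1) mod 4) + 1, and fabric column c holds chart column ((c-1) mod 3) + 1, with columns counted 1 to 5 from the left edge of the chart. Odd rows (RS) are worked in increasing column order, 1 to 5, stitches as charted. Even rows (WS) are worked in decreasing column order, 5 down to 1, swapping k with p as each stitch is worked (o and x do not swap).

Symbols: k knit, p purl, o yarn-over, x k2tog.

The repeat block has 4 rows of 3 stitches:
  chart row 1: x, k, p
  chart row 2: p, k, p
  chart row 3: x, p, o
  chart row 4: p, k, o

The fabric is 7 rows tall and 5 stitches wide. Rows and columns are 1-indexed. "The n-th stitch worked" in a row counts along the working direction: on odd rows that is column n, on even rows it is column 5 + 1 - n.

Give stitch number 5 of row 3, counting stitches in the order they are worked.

Stitch:
p

Derivation:
Row 3: (3-1) mod 4 = 2, so use chart row 3. Odd row -> RS.
Chart row 3 tiled across columns 1-5: x p o x p
Right side: take the tiled row as-is (worked left to right from column 1).
The 5th stitch worked is p.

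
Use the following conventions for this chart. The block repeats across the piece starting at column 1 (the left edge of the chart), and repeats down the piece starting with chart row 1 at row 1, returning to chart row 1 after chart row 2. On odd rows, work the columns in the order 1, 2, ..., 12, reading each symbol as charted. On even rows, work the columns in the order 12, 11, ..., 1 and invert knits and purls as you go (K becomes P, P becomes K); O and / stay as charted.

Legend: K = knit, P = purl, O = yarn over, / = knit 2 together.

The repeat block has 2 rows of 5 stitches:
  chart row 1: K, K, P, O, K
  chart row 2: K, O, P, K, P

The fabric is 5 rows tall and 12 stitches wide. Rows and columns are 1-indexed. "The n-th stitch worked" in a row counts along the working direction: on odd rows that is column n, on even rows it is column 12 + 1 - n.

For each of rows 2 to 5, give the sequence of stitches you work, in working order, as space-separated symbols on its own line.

Rows as worked:
O P K P K O P K P K O P
K K P O K K K P O K K K
O P K P K O P K P K O P
K K P O K K K P O K K K

Derivation:
Row 2: chart row 2, WS - tiled (columns 1-12): K O P K P K O P K P K O; work from column 12 back to 1 with K<->P swapped.
Row 3: chart row 1, RS - tile across columns 1-12 and work as-is.
Row 4: chart row 2, WS - tiled (columns 1-12): K O P K P K O P K P K O; work from column 12 back to 1 with K<->P swapped.
Row 5: chart row 1, RS - tile across columns 1-12 and work as-is.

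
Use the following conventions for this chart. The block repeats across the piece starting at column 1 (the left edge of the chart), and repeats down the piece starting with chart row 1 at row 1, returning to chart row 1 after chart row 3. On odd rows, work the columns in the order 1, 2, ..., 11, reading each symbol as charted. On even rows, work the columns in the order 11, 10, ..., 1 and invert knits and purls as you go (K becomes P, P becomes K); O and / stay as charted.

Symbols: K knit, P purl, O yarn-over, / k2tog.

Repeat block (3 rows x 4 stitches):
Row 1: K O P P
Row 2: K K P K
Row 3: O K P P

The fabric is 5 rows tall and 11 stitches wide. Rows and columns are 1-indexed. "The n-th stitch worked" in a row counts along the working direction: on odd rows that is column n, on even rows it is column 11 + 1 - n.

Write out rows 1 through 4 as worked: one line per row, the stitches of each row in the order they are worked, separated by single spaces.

Row 1: chart row 1, RS - tile across columns 1-11 and work as-is.
Row 2: chart row 2, WS - tiled (columns 1-11): K K P K K K P K K K P; work from column 11 back to 1 with K<->P swapped.
Row 3: chart row 3, RS - tile across columns 1-11 and work as-is.
Row 4: chart row 1, WS - tiled (columns 1-11): K O P P K O P P K O P; work from column 11 back to 1 with K<->P swapped.

== ROWS AS WORKED ==
K O P P K O P P K O P
K P P P K P P P K P P
O K P P O K P P O K P
K O P K K O P K K O P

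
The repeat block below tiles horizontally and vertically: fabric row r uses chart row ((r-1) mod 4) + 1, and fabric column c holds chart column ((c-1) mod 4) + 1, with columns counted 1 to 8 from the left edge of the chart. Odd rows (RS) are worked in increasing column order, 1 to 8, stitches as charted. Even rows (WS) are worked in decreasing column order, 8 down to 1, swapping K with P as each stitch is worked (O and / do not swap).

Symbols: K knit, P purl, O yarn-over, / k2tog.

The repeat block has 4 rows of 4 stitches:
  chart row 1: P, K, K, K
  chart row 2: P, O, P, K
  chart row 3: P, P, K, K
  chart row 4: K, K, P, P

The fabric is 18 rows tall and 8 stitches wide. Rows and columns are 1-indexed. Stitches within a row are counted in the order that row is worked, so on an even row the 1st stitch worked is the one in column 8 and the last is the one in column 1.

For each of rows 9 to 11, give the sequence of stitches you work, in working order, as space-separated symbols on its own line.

Result:
P K K K P K K K
P K O K P K O K
P P K K P P K K

Derivation:
Row 9: chart row 1, RS - tile across columns 1-8 and work as-is.
Row 10: chart row 2, WS - tiled (columns 1-8): P O P K P O P K; work from column 8 back to 1 with K<->P swapped.
Row 11: chart row 3, RS - tile across columns 1-8 and work as-is.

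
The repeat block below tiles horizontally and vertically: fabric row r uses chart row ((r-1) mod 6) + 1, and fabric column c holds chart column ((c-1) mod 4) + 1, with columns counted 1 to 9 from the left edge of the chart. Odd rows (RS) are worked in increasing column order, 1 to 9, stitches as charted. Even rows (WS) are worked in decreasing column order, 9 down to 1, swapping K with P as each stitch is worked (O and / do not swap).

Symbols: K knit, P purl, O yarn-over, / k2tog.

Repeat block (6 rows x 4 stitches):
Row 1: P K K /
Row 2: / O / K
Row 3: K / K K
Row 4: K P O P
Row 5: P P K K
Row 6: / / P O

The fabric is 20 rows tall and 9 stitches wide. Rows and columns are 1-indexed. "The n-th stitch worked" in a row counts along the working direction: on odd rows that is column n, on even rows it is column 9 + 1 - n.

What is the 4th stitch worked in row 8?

== STITCH ==
O

Derivation:
Row 8: (8-1) mod 6 = 1, so use chart row 2. Even row -> WS.
Chart row 2 tiled across columns 1-9: / O / K / O / K /
WS row: flip the tiled sequence (start at column 9) and apply K<->P; O and / stay.
Row 8 as worked: / P / O / P / O /
The 4th stitch worked is O.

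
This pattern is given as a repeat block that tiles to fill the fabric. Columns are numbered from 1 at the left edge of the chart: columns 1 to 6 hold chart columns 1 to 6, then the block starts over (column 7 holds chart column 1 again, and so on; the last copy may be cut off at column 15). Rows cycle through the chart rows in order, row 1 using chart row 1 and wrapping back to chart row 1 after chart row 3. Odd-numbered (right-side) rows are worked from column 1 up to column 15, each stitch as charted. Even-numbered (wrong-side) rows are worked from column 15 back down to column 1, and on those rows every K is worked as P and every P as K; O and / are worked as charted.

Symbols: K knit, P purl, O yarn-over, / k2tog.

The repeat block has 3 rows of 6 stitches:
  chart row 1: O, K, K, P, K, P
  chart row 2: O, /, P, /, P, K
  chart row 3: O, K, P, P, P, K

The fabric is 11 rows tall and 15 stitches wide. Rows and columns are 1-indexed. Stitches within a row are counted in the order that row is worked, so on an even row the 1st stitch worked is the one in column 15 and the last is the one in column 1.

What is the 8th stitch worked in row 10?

For row 10: chart row = ((10-1) mod 3) + 1 = 1; this is a WS (even) row.
Chart row 1 tiled across columns 1-15: O K K P K P O K K P K P O K K
WS row: flip the tiled sequence (start at column 15) and apply K<->P; O and / stay.
Row 10 as worked: P P O K P K P P O K P K P P O
The 8th stitch worked is P.

Result:
P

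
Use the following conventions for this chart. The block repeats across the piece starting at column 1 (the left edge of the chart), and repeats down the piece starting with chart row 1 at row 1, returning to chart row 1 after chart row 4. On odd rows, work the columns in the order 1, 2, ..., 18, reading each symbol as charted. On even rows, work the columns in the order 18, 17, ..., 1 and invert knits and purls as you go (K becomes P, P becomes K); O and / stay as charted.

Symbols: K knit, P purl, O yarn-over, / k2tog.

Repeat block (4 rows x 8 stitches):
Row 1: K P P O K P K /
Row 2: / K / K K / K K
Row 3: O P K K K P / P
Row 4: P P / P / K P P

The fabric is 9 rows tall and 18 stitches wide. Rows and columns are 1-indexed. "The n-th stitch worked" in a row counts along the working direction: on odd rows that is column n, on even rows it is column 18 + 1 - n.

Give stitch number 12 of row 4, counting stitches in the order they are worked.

Stitch:
K

Derivation:
Row 4: (4-1) mod 4 = 3, so use chart row 4. Even row -> WS.
Chart row 4 tiled across columns 1-18: P P / P / K P P P P / P / K P P P P
WS: work from column 18 back to column 1 (reverse the tiled row), swapping K<->P (O and / unchanged).
Row 4 as worked: K K K K P / K / K K K K P / K / K K
Stitch 12 in working order -> K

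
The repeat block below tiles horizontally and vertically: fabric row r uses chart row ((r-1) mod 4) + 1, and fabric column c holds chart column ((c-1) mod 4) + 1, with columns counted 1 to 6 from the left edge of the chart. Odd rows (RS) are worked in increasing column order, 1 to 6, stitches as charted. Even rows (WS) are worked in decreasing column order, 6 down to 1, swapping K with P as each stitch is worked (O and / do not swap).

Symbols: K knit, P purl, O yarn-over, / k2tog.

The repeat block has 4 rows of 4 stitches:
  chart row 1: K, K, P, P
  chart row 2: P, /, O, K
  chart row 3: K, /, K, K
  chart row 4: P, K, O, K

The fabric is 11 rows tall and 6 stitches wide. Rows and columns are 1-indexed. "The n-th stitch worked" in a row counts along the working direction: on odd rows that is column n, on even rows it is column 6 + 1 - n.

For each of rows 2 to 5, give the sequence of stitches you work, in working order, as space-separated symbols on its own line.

Rows as worked:
/ K P O / K
K / K K K /
P K P O P K
K K P P K K

Derivation:
Row 2: chart row 2, WS - tiled (columns 1-6): P / O K P /; work from column 6 back to 1 with K<->P swapped.
Row 3: chart row 3, RS - tile across columns 1-6 and work as-is.
Row 4: chart row 4, WS - tiled (columns 1-6): P K O K P K; work from column 6 back to 1 with K<->P swapped.
Row 5: chart row 1, RS - tile across columns 1-6 and work as-is.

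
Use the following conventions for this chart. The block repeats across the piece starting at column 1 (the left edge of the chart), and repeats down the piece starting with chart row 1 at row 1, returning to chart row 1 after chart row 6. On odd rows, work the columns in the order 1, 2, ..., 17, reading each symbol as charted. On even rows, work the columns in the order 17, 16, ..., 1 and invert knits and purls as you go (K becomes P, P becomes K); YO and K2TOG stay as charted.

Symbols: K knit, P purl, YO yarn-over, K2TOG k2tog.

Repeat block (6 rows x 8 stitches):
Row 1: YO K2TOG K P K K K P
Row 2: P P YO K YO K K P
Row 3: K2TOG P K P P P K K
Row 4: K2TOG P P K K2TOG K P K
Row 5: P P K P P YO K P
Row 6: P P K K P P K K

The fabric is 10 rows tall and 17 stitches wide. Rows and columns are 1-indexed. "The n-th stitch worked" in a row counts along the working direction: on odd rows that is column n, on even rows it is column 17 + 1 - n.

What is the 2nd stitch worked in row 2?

== STITCH ==
K

Derivation:
Row 2 uses chart row ((2-1) mod 6)+1 = 2. Row 2 is even, so WS.
Chart row 2 tiled across columns 1-17: P P YO K YO K K P P P YO K YO K K P P
Wrong side: read the tiled row from column 17 down to 1 and exchange K with P (leave YO, K2TOG).
Row 2 as worked: K K P P YO P YO K K K P P YO P YO K K
Stitch 2 in working order -> K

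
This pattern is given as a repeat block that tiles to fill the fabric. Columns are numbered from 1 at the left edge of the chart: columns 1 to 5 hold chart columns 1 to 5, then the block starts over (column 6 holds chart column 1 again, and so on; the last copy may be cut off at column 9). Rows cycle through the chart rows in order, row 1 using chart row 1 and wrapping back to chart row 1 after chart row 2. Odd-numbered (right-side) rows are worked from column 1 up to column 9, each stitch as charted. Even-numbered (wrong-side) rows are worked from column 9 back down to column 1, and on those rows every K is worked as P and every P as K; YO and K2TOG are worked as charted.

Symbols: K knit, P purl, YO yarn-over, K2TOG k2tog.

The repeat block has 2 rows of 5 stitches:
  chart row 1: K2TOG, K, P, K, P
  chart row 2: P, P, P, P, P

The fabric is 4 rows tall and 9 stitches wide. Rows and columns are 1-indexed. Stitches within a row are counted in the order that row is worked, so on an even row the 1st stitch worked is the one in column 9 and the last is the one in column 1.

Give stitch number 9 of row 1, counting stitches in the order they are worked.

Result:
K

Derivation:
Row 1: (1-1) mod 2 = 0, so use chart row 1. Odd row -> RS.
Chart row 1 tiled across columns 1-9: K2TOG K P K P K2TOG K P K
Right side: take the tiled row as-is (worked left to right from column 1).
The 9th stitch worked is K.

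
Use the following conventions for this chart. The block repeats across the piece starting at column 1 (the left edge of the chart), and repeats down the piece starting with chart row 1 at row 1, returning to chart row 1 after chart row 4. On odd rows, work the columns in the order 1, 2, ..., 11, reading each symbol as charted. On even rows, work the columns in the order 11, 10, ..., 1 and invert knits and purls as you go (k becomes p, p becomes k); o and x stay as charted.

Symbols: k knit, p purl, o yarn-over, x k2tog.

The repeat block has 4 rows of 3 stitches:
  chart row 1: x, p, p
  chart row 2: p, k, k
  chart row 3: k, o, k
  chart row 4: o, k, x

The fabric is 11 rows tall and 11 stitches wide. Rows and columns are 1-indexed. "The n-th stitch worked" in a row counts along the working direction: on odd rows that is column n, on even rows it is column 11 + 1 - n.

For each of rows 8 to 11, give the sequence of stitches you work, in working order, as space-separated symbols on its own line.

Row 8: chart row 4, WS - tiled (columns 1-11): o k x o k x o k x o k; work from column 11 back to 1 with k<->p swapped.
Row 9: chart row 1, RS - tile across columns 1-11 and work as-is.
Row 10: chart row 2, WS - tiled (columns 1-11): p k k p k k p k k p k; work from column 11 back to 1 with k<->p swapped.
Row 11: chart row 3, RS - tile across columns 1-11 and work as-is.

Result:
p o x p o x p o x p o
x p p x p p x p p x p
p k p p k p p k p p k
k o k k o k k o k k o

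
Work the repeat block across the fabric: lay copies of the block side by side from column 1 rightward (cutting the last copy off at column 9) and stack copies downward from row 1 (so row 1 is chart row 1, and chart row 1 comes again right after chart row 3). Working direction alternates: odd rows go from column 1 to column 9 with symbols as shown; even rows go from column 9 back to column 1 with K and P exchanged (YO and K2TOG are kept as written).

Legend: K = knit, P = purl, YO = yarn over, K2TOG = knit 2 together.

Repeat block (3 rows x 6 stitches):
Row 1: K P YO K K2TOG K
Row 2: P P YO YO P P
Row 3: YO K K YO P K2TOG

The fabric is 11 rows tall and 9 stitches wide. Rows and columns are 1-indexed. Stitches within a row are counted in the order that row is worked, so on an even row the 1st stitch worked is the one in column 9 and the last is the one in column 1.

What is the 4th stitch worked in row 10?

Stitch:
P

Derivation:
Row 10 uses chart row ((10-1) mod 3)+1 = 1. Row 10 is even, so WS.
Chart row 1 tiled across columns 1-9: K P YO K K2TOG K K P YO
Wrong side: read the tiled row from column 9 down to 1 and exchange K with P (leave YO, K2TOG).
Row 10 as worked: YO K P P K2TOG P YO K P
The 4th stitch worked is P.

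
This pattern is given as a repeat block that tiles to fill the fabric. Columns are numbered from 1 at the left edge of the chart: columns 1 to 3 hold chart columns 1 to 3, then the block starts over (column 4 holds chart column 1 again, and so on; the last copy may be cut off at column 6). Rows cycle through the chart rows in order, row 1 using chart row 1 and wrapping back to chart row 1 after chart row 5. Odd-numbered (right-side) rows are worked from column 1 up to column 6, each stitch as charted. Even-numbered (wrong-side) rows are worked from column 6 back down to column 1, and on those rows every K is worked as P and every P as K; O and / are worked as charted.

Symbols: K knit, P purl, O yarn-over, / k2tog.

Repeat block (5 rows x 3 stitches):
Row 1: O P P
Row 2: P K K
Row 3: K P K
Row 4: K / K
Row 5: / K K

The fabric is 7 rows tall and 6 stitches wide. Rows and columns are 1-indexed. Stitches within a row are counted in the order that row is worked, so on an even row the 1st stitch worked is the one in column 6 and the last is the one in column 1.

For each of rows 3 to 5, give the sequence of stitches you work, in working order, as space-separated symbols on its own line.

Row 3: chart row 3, RS - tile across columns 1-6 and work as-is.
Row 4: chart row 4, WS - tiled (columns 1-6): K / K K / K; work from column 6 back to 1 with K<->P swapped.
Row 5: chart row 5, RS - tile across columns 1-6 and work as-is.

== ROWS AS WORKED ==
K P K K P K
P / P P / P
/ K K / K K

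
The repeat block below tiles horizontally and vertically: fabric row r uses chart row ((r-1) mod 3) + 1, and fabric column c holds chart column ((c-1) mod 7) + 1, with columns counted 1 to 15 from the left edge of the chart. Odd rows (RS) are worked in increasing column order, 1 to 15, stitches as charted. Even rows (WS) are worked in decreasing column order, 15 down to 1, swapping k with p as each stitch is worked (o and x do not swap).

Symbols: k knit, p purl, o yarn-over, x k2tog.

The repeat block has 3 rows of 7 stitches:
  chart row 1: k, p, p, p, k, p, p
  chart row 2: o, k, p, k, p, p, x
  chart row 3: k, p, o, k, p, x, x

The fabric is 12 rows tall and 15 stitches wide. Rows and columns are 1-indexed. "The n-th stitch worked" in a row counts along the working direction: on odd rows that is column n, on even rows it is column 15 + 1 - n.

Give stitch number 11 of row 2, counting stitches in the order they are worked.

For row 2: chart row = ((2-1) mod 3) + 1 = 2; this is a WS (even) row.
Chart row 2 tiled across columns 1-15: o k p k p p x o k p k p p x o
Wrong side: read the tiled row from column 15 down to 1 and exchange k with p (leave o, x).
Row 2 as worked: o x k k p k p o x k k p k p o
Counting 11 along the worked row gives k.

== STITCH ==
k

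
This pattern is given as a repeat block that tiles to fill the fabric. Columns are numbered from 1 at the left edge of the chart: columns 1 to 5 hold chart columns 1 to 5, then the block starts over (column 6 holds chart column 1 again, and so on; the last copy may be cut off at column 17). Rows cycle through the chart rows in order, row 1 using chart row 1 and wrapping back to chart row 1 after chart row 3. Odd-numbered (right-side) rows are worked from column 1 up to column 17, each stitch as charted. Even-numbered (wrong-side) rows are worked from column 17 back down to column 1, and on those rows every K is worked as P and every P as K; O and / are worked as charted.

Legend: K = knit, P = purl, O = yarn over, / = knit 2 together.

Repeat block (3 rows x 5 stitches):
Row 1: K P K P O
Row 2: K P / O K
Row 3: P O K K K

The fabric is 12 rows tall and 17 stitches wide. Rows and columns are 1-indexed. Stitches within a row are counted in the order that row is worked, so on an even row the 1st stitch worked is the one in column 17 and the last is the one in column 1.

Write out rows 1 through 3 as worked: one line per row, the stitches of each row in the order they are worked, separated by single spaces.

Result:
K P K P O K P K P O K P K P O K P
K P P O / K P P O / K P P O / K P
P O K K K P O K K K P O K K K P O

Derivation:
Row 1: chart row 1, RS - tile across columns 1-17 and work as-is.
Row 2: chart row 2, WS - tiled (columns 1-17): K P / O K K P / O K K P / O K K P; work from column 17 back to 1 with K<->P swapped.
Row 3: chart row 3, RS - tile across columns 1-17 and work as-is.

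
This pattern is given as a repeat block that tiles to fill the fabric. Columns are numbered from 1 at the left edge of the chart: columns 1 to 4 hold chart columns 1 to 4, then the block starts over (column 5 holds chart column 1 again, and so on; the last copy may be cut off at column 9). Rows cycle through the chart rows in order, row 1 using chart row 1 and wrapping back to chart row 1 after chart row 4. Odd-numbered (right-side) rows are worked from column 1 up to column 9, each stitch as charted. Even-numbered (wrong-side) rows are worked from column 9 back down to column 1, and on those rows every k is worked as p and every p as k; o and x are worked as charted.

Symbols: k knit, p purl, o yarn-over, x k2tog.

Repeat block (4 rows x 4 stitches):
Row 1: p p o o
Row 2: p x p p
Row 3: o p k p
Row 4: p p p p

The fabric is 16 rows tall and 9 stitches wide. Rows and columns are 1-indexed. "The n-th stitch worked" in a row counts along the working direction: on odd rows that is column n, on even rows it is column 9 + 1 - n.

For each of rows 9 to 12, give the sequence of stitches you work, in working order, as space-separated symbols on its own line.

Row 9: chart row 1, RS - tile across columns 1-9 and work as-is.
Row 10: chart row 2, WS - tiled (columns 1-9): p x p p p x p p p; work from column 9 back to 1 with k<->p swapped.
Row 11: chart row 3, RS - tile across columns 1-9 and work as-is.
Row 12: chart row 4, WS - tiled (columns 1-9): p p p p p p p p p; work from column 9 back to 1 with k<->p swapped.

Rows as worked:
p p o o p p o o p
k k k x k k k x k
o p k p o p k p o
k k k k k k k k k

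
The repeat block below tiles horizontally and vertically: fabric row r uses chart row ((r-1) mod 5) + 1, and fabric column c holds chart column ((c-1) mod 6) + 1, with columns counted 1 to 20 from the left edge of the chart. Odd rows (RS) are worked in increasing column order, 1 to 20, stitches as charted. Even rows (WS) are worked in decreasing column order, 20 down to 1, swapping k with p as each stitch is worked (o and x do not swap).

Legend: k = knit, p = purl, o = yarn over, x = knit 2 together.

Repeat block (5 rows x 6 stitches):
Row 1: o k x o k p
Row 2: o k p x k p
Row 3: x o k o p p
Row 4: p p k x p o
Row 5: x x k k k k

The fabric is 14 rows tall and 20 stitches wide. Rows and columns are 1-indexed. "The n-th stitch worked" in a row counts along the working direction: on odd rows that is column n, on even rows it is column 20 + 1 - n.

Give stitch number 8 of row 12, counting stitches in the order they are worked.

Row 12 uses chart row ((12-1) mod 5)+1 = 2. Row 12 is even, so WS.
Chart row 2 tiled across columns 1-20: o k p x k p o k p x k p o k p x k p o k
WS: work from column 20 back to column 1 (reverse the tiled row), swapping k<->p (o and x unchanged).
Row 12 as worked: p o k p x k p o k p x k p o k p x k p o
Counting 8 along the worked row gives o.

== STITCH ==
o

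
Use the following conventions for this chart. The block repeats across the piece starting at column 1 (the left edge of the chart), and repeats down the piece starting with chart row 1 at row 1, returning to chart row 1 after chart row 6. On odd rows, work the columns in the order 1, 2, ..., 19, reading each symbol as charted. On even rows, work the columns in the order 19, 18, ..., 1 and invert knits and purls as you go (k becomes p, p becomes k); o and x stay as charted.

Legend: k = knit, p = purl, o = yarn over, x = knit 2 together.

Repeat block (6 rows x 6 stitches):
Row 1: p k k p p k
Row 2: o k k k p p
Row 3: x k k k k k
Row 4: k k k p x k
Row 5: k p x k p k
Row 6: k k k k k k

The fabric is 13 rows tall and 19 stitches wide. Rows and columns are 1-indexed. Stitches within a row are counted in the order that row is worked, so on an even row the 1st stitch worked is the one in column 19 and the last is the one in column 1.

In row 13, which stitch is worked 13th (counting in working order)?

Stitch:
p

Derivation:
Row 13: (13-1) mod 6 = 0, so use chart row 1. Odd row -> RS.
Chart row 1 tiled across columns 1-19: p k k p p k p k k p p k p k k p p k p
RS: work column 1 to column 19, symbols as charted — the tiled row is the row as worked.
Stitch 13 in working order -> p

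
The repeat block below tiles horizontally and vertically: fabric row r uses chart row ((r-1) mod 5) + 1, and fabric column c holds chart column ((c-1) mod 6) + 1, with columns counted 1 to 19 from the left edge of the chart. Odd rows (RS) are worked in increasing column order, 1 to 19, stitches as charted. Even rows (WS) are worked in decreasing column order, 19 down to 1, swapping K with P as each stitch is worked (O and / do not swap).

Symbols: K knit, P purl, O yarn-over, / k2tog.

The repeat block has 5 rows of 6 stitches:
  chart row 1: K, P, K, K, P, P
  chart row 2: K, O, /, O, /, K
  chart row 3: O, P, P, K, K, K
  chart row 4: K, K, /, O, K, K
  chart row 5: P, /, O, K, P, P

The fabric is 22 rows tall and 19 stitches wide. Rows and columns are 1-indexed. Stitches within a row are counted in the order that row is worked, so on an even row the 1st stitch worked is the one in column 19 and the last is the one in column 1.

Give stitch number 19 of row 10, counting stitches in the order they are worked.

Result:
K

Derivation:
Row 10: (10-1) mod 5 = 4, so use chart row 5. Even row -> WS.
Chart row 5 tiled across columns 1-19: P / O K P P P / O K P P P / O K P P P
WS: work from column 19 back to column 1 (reverse the tiled row), swapping K<->P (O and / unchanged).
Row 10 as worked: K K K P O / K K K P O / K K K P O / K
Counting 19 along the worked row gives K.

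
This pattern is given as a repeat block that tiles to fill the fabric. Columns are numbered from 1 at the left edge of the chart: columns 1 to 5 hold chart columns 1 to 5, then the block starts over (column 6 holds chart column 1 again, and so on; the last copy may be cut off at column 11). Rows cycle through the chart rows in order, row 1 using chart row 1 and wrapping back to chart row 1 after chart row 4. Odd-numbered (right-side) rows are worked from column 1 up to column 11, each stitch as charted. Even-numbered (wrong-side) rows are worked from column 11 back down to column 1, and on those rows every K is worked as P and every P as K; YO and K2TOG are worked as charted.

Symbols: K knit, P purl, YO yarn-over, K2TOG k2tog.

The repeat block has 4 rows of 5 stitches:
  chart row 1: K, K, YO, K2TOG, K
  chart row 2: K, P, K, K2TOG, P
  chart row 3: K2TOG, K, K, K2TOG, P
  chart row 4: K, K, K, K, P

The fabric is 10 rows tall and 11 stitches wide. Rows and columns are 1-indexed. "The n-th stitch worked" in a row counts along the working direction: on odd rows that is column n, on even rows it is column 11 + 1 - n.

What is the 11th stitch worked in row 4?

Row 4: (4-1) mod 4 = 3, so use chart row 4. Even row -> WS.
Chart row 4 tiled across columns 1-11: K K K K P K K K K P K
WS row: flip the tiled sequence (start at column 11) and apply K<->P; YO and K2TOG stay.
Row 4 as worked: P K P P P P K P P P P
The 11th stitch worked is P.

== STITCH ==
P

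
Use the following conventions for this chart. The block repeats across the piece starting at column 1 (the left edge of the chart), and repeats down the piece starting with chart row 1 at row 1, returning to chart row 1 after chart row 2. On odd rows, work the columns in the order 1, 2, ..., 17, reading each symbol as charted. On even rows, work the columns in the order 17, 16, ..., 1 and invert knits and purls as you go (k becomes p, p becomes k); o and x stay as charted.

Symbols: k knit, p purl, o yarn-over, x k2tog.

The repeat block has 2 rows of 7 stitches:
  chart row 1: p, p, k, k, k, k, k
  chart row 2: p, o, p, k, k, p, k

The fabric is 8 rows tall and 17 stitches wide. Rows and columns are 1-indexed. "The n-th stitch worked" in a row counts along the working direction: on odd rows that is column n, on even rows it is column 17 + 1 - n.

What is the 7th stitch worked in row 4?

== STITCH ==
p

Derivation:
For row 4: chart row = ((4-1) mod 2) + 1 = 2; this is a WS (even) row.
Chart row 2 tiled across columns 1-17: p o p k k p k p o p k k p k p o p
WS: work from column 17 back to column 1 (reverse the tiled row), swapping k<->p (o and x unchanged).
Row 4 as worked: k o k p k p p k o k p k p p k o k
Stitch 7 in working order -> p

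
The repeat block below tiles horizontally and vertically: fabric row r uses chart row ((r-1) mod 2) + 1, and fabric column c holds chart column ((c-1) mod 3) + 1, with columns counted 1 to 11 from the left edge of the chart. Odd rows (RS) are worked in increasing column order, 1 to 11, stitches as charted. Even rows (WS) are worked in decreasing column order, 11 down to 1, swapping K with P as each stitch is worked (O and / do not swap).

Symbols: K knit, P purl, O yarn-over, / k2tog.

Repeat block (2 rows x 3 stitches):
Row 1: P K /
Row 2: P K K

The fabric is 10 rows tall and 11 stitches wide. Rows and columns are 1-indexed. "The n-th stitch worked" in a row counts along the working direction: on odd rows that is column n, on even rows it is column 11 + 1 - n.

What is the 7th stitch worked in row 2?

For row 2: chart row = ((2-1) mod 2) + 1 = 2; this is a WS (even) row.
Chart row 2 tiled across columns 1-11: P K K P K K P K K P K
Wrong side: read the tiled row from column 11 down to 1 and exchange K with P (leave O, /).
Row 2 as worked: P K P P K P P K P P K
Stitch 7 in working order -> P

Stitch:
P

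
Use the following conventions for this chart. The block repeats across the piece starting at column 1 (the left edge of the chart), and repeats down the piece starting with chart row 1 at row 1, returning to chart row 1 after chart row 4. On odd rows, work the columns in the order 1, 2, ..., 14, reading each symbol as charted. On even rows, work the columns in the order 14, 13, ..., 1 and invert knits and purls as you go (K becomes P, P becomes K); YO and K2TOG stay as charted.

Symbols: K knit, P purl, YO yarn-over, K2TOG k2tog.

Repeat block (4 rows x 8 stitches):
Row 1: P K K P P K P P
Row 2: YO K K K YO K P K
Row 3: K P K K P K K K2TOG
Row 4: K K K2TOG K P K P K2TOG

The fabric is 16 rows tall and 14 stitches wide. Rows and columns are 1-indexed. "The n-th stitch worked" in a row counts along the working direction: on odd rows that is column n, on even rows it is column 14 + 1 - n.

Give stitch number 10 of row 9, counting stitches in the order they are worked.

Stitch:
K

Derivation:
Row 9 uses chart row ((9-1) mod 4)+1 = 1. Row 9 is odd, so RS.
Chart row 1 tiled across columns 1-14: P K K P P K P P P K K P P K
RS row: no reversal, no swap; stitch n worked = column n.
The 10th stitch worked is K.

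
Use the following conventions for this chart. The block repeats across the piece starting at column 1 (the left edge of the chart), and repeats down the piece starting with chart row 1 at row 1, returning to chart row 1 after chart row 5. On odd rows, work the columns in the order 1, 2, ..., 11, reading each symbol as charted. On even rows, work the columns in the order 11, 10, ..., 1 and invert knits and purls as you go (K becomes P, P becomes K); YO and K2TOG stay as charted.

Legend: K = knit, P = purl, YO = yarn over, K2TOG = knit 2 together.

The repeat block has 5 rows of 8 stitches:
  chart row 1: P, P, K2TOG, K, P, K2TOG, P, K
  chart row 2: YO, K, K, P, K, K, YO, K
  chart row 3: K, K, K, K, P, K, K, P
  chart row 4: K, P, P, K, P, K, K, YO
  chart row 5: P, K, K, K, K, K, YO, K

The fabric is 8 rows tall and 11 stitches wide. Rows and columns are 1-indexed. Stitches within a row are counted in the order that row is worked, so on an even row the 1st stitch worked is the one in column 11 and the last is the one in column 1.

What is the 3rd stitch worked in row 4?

Row 4: (4-1) mod 5 = 3, so use chart row 4. Even row -> WS.
Chart row 4 tiled across columns 1-11: K P P K P K K YO K P P
WS: work from column 11 back to column 1 (reverse the tiled row), swapping K<->P (YO and K2TOG unchanged).
Row 4 as worked: K K P YO P P K P K K P
The 3rd stitch worked is P.

Stitch:
P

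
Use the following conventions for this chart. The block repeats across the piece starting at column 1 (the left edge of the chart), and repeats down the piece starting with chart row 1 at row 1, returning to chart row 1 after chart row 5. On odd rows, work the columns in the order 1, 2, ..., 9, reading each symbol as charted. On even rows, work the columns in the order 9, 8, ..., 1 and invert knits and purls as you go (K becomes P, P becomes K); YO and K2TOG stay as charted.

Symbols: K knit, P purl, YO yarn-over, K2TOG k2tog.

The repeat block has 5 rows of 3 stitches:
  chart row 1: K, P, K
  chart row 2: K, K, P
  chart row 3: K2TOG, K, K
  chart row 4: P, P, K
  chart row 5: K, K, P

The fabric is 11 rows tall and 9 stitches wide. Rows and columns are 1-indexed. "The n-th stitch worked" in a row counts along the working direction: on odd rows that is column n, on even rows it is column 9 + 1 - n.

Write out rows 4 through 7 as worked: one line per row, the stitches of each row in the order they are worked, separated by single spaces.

Row 4: chart row 4, WS - tiled (columns 1-9): P P K P P K P P K; work from column 9 back to 1 with K<->P swapped.
Row 5: chart row 5, RS - tile across columns 1-9 and work as-is.
Row 6: chart row 1, WS - tiled (columns 1-9): K P K K P K K P K; work from column 9 back to 1 with K<->P swapped.
Row 7: chart row 2, RS - tile across columns 1-9 and work as-is.

Result:
P K K P K K P K K
K K P K K P K K P
P K P P K P P K P
K K P K K P K K P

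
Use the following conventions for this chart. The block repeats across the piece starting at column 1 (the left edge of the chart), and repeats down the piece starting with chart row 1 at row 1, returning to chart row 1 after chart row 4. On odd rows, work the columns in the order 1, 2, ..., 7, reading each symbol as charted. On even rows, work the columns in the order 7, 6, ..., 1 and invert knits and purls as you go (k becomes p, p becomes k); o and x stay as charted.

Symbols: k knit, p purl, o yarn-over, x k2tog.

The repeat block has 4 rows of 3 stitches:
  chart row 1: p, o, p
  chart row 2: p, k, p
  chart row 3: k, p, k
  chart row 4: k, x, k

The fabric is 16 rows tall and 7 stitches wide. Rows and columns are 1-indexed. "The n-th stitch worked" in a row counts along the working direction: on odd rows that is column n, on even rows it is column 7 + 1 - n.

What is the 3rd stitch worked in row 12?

Result:
x

Derivation:
For row 12: chart row = ((12-1) mod 4) + 1 = 4; this is a WS (even) row.
Chart row 4 tiled across columns 1-7: k x k k x k k
Wrong side: read the tiled row from column 7 down to 1 and exchange k with p (leave o, x).
Row 12 as worked: p p x p p x p
Stitch 3 in working order -> x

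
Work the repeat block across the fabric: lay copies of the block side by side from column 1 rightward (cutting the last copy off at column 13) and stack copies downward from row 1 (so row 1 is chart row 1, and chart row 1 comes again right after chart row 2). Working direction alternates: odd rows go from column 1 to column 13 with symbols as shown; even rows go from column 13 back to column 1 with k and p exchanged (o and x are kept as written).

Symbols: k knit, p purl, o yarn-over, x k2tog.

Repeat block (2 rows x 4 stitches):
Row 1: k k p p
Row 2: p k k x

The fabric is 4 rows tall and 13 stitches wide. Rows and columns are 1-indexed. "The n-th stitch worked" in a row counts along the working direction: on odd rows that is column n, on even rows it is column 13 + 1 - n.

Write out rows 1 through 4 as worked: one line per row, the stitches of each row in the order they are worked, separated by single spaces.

Row 1: chart row 1, RS - tile across columns 1-13 and work as-is.
Row 2: chart row 2, WS - tiled (columns 1-13): p k k x p k k x p k k x p; work from column 13 back to 1 with k<->p swapped.
Row 3: chart row 1, RS - tile across columns 1-13 and work as-is.
Row 4: chart row 2, WS - tiled (columns 1-13): p k k x p k k x p k k x p; work from column 13 back to 1 with k<->p swapped.

Rows as worked:
k k p p k k p p k k p p k
k x p p k x p p k x p p k
k k p p k k p p k k p p k
k x p p k x p p k x p p k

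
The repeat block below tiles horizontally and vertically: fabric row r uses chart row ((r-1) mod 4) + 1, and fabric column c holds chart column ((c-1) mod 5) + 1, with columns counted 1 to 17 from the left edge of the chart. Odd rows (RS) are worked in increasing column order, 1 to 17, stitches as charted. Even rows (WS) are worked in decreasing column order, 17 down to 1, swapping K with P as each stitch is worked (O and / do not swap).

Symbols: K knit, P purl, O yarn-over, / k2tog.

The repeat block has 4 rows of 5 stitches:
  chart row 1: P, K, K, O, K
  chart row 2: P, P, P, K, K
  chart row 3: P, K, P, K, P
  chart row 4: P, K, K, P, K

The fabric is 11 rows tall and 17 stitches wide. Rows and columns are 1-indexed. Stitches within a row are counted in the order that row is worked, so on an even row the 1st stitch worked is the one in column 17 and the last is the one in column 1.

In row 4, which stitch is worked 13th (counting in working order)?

Row 4 uses chart row ((4-1) mod 4)+1 = 4. Row 4 is even, so WS.
Chart row 4 tiled across columns 1-17: P K K P K P K K P K P K K P K P K
WS: work from column 17 back to column 1 (reverse the tiled row), swapping K<->P (O and / unchanged).
Row 4 as worked: P K P K P P K P K P P K P K P P K
The 13th stitch worked is P.

Result:
P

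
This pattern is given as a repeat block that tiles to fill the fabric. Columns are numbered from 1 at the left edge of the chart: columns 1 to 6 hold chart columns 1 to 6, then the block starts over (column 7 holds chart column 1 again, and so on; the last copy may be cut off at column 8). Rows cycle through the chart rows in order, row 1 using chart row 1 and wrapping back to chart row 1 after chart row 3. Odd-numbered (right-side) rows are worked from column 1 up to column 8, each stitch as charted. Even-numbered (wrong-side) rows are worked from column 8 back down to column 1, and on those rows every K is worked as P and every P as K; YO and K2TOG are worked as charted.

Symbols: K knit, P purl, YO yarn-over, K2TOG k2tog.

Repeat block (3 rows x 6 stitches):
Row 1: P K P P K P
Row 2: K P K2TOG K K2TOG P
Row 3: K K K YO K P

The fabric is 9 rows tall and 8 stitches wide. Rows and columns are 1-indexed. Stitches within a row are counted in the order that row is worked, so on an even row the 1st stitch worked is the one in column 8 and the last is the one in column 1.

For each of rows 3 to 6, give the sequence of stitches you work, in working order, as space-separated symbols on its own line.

Row 3: chart row 3, RS - tile across columns 1-8 and work as-is.
Row 4: chart row 1, WS - tiled (columns 1-8): P K P P K P P K; work from column 8 back to 1 with K<->P swapped.
Row 5: chart row 2, RS - tile across columns 1-8 and work as-is.
Row 6: chart row 3, WS - tiled (columns 1-8): K K K YO K P K K; work from column 8 back to 1 with K<->P swapped.

Rows as worked:
K K K YO K P K K
P K K P K K P K
K P K2TOG K K2TOG P K P
P P K P YO P P P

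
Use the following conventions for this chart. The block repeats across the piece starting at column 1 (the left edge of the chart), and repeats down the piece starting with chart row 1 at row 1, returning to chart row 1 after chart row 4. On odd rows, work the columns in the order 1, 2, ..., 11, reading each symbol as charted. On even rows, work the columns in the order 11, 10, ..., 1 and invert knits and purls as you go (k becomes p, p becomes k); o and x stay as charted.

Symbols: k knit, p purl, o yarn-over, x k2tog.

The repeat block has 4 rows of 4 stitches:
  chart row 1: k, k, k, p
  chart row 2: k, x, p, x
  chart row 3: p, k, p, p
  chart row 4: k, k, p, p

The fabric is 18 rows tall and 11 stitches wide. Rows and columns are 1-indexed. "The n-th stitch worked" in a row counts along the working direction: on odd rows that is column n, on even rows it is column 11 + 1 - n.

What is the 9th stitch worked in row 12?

Row 12: (12-1) mod 4 = 3, so use chart row 4. Even row -> WS.
Chart row 4 tiled across columns 1-11: k k p p k k p p k k p
Wrong side: read the tiled row from column 11 down to 1 and exchange k with p (leave o, x).
Row 12 as worked: k p p k k p p k k p p
Counting 9 along the worked row gives k.

Stitch:
k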